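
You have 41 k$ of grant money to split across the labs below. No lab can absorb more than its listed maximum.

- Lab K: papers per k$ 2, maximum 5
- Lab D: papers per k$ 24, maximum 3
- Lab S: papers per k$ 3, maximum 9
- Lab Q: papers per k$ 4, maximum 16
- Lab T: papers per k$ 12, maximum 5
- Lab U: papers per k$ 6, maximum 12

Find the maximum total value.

Highest papers per k$ first: Lab D 24 > Lab T 12 > Lab U 6 > Lab Q 4 > Lab S 3 > Lab K 2.
Give Lab D 3 to hit its cap of 3 → 38 left.
Lab T takes 5 to reach its cap of 5 → 33 left.
Give Lab U 12 to hit its cap of 12 → 21 left.
Lab Q: +16 to 16 (cap) → 5 left.
Lab S: +5 (room for 9) → 5. Pool exhausted.
Total = 24×3 + 3×5 + 4×16 + 12×5 + 6×12 = 283.

283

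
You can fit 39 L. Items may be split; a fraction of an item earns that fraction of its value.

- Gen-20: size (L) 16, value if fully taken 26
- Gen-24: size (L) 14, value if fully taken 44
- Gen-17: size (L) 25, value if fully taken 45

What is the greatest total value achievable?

89

Rank by value-to-size ratio: Gen-24 44/14≈3.14, Gen-17 45/25≈1.8, Gen-20 26/16≈1.62.
All 14 L of Gen-24 fit (value 44) — 25 remain.
Gen-17: take in full, 25 L for value 45 — 0 left.
Total value = 89.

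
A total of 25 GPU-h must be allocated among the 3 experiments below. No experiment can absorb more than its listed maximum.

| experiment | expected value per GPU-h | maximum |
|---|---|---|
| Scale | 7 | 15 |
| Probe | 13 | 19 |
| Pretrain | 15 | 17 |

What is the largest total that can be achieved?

Highest expected value per GPU-h first: Pretrain 15 > Probe 13 > Scale 7.
Pretrain: +17 to 17 (cap) → 8 left.
Probe has room for 19 but only 8 remain, so it gets 8.
Total = 13×8 + 15×17 = 359.

359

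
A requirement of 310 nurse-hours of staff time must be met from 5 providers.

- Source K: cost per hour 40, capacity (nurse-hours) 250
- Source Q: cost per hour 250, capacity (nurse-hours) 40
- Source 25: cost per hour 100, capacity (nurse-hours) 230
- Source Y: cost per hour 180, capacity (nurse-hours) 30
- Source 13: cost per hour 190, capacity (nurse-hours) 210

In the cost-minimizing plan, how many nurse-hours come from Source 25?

Fill from the cheapest provider first.
Source K (40): use full 250 ; 60 nurse-hours to go.
Source 25 at 100: take 60 of its 230 ; requirement met.
Source Y, Source 13, Source Q: unused.

60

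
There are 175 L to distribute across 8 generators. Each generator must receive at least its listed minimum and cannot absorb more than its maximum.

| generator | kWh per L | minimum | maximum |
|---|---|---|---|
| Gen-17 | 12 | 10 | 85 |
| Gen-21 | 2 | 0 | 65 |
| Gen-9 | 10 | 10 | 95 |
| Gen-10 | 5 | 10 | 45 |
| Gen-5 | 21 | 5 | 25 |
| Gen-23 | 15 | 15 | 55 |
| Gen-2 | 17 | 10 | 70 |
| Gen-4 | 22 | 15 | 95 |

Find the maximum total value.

3280

Meeting every minimum uses 10+0+10+10+5+15+10+15 = 75 L, leaving 100.
Rank by kWh per L: Gen-4 22 > Gen-5 21 > Gen-2 17 > Gen-23 15 > Gen-17 12 > Gen-9 10 > Gen-10 5 > Gen-21 2.
Gen-4 takes 80 more to reach its cap of 95 ; 20 left.
Gen-5: +20 to 25 (cap) ; 0 left.
Total = 12×10 + 10×10 + 5×10 + 21×25 + 15×15 + 17×10 + 22×95 = 3280.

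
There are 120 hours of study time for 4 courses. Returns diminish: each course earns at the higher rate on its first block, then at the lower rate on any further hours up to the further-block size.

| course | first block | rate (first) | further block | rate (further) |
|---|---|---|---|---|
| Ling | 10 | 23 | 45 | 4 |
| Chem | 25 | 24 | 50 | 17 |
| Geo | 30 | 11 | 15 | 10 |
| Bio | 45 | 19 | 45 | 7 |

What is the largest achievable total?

Treat each block as its own option and order by rate: Chem/first 24 > Ling/first 23 > Bio/first 19 > Chem/second 17 > Geo/first 11 > Geo/second 10 > Bio/second 7 > Ling/second 4.
Fill Chem first block (25 at 24) → 95 left.
Fill Ling first block (10 at 23) → 85 left.
Fill Bio first block (45 at 19) → 40 left.
Chem second at 17: only 40 left, fill 40.
Total = 24×25 + 23×10 + 19×45 + 17×40 = 2365.

2365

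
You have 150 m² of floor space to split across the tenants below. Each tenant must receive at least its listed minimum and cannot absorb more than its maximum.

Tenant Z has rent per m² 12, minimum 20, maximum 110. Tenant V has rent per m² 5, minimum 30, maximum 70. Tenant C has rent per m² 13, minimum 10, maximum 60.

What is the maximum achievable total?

1650

Meeting every minimum uses 20+30+10 = 60 m², leaving 90.
Rank by rent per m²: Tenant C 13 > Tenant Z 12 > Tenant V 5.
Tenant C: +50 to 60 (cap) ; 40 left.
Only 40 left; Tenant Z takes them to reach 60.
Total = 12×60 + 5×30 + 13×60 = 1650.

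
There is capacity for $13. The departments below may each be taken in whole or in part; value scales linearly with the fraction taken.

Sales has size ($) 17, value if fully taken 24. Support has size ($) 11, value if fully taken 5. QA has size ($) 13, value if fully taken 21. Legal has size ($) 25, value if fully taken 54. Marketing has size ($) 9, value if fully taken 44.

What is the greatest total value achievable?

52.64

Sort by value density: Marketing 44/9≈4.89, Legal 54/25≈2.16, QA 21/13≈1.62, Sales 24/17≈1.41, Support 5/11≈0.455.
Marketing: take in full, 9 $ for value 44 — 4 left.
4 $ left: a 4/25 share of Legal gives 54×4/25 = 8.64.
Total value = 52.64.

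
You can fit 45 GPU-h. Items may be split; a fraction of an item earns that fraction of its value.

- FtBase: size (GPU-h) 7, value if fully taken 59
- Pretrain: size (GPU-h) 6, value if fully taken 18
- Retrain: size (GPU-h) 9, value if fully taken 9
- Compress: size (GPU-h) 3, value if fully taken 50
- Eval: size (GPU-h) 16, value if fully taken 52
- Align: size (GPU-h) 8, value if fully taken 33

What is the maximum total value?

217

Best value per unit of size first: Compress 50/3≈16.7, FtBase 59/7≈8.43, Align 33/8≈4.12, Eval 52/16≈3.25, Pretrain 18/6≈3, Retrain 9/9≈1.
Take all of Compress (3 GPU-h, value 50) — 42 GPU-h left.
All 7 GPU-h of FtBase fit (value 59) — 35 remain.
Take all of Align (8 GPU-h, value 33) — 27 GPU-h left.
All 16 GPU-h of Eval fit (value 52) — 11 remain.
All 6 GPU-h of Pretrain fit (value 18) — 5 remain.
Only 5 GPU-h remain; take 5/9 of Retrain for value 9×5/9 = 5.
Total value = 217.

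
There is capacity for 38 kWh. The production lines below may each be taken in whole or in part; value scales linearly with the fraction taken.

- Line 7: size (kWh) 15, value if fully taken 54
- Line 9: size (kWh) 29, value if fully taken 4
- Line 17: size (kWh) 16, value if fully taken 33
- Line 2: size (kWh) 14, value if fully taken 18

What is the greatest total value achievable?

Rank by value-to-size ratio: Line 7 54/15≈3.6, Line 17 33/16≈2.06, Line 2 18/14≈1.29, Line 9 4/29≈0.138.
All 15 kWh of Line 7 fit (value 54) — 23 remain.
Take all of Line 17 (16 kWh, value 33) — 7 kWh left.
7 kWh left: a 7/14 share of Line 2 gives 18×7/14 = 9.
Total value = 96.

96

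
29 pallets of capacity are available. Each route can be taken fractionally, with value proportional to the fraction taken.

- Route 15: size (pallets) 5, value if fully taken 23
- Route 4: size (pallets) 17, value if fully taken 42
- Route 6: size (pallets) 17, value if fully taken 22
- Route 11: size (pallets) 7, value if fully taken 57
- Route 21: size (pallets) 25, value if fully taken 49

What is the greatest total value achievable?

122

Best value per unit of size first: Route 11 57/7≈8.14, Route 15 23/5≈4.6, Route 4 42/17≈2.47, Route 21 49/25≈1.96, Route 6 22/17≈1.29.
All 7 pallets of Route 11 fit (value 57) → 22 remain.
Route 15: take in full, 5 pallets for value 23 → 17 left.
Take all of Route 4 (17 pallets, value 42) → 0 pallets left.
Total value = 122.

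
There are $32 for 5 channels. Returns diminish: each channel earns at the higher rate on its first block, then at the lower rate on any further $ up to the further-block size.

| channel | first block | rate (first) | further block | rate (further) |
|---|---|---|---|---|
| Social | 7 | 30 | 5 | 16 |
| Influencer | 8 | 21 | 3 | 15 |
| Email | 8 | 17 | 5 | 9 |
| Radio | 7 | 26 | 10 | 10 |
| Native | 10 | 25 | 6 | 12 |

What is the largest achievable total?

Order all 10 blocks by rate: Social/T1 30 > Radio/T1 26 > Native/T1 25 > Influencer/T1 21 > Email/T1 17 > Social/T2 16 > Influencer/T2 15 > Native/T2 12 > Radio/T2 10 > Email/T2 9.
Social T1 at 30: fill all 7 → 25 left.
Radio T1 at 26: fill all 7 → 18 left.
Native T1 at 25: fill all 10 → 8 left.
Influencer/T1 (21): +8 → 0 left.
Total = 30×7 + 26×7 + 25×10 + 21×8 = 810.

810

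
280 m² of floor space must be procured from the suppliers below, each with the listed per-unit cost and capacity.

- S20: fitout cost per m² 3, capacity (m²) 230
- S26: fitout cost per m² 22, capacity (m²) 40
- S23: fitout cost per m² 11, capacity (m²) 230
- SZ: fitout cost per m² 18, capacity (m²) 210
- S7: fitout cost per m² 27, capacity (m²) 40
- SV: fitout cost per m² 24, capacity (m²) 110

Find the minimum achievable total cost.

1240

Cheapest first:
Take 230 from S20 at 3 → need 50 more.
S23 (11): take the remaining 50 → done.
SZ, S26, SV, S7: unused.
Cost = 230×3 + 50×11 = 1240.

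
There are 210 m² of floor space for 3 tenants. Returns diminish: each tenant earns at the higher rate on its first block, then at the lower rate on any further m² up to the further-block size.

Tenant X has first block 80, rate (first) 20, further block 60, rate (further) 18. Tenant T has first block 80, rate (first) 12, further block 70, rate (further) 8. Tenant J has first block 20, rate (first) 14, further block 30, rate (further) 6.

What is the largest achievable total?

Treat each block as its own option and order by rate: Tenant X/tier1 20 > Tenant X/tier2 18 > Tenant J/tier1 14 > Tenant T/tier1 12 > Tenant T/tier2 8 > Tenant J/tier2 6.
Tenant X/tier1 (20): +80 → 130 left.
Tenant X tier2 at 18: fill all 60 → 70 left.
Tenant J tier1 at 14: fill all 20 → 50 left.
Tenant T/tier1: +50 of 80 at 12; pool empty.
Total = 20×80 + 18×60 + 14×20 + 12×50 = 3560.

3560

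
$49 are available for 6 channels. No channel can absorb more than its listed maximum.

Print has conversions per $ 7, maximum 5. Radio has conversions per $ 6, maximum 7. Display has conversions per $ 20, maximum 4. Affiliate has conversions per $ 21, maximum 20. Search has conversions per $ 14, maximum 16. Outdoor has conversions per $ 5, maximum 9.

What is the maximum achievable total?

783

Order the channels by conversions per $: Affiliate 21 > Display 20 > Search 14 > Print 7 > Radio 6 > Outdoor 5.
Give Affiliate 20 to hit its cap of 20 ; 29 left.
Display: +4 to 4 (cap) ; 25 left.
Give Search 16 to hit its cap of 16 ; 9 left.
Print takes 5 to reach its cap of 5 ; 4 left.
Only 4 left; Radio takes them to reach 4.
Total = 7×5 + 6×4 + 20×4 + 21×20 + 14×16 = 783.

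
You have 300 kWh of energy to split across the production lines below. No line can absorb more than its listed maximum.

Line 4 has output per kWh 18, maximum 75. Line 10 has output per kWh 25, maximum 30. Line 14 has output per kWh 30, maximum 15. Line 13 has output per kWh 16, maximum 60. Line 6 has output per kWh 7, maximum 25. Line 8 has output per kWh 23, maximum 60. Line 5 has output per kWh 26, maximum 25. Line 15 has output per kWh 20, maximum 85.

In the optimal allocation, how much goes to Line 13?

Order the production lines by output per kWh: Line 14 30 > Line 5 26 > Line 10 25 > Line 8 23 > Line 15 20 > Line 4 18 > Line 13 16 > Line 6 7.
Give Line 14 15 to hit its cap of 15 → 285 left.
Line 5 takes 25 to reach its cap of 25 → 260 left.
Give Line 10 30 to hit its cap of 30 → 230 left.
Line 8: +60 to 60 (cap) → 170 left.
Line 15: +85 to 85 (cap) → 85 left.
Line 4 takes 75 to reach its cap of 75 → 10 left.
Line 13 has room for 60 but only 10 remain, so it gets 10.

10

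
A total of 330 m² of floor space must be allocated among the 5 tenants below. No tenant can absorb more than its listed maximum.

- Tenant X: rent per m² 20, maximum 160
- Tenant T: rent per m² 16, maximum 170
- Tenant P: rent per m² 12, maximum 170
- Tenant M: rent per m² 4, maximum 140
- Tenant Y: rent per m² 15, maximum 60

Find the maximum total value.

5920

Order the tenants by rent per m²: Tenant X 20 > Tenant T 16 > Tenant Y 15 > Tenant P 12 > Tenant M 4.
Give Tenant X 160 to hit its cap of 160 — 170 left.
Tenant T: +170 to 170 (cap) — 0 left.
Total = 20×160 + 16×170 = 5920.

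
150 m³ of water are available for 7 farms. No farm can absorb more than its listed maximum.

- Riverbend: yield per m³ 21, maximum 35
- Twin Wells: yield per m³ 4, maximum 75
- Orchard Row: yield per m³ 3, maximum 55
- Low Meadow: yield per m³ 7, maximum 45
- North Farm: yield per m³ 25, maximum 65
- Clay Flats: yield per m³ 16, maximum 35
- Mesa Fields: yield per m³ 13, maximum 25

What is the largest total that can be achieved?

Highest yield per m³ first: North Farm 25 > Riverbend 21 > Clay Flats 16 > Mesa Fields 13 > Low Meadow 7 > Twin Wells 4 > Orchard Row 3.
North Farm: +65 to 65 (cap) ; 85 left.
Riverbend takes 35 to reach its cap of 35 ; 50 left.
Clay Flats: +35 to 35 (cap) ; 15 left.
Mesa Fields: +15 (room for 25) → 15. Pool exhausted.
Total = 21×35 + 25×65 + 16×35 + 13×15 = 3115.

3115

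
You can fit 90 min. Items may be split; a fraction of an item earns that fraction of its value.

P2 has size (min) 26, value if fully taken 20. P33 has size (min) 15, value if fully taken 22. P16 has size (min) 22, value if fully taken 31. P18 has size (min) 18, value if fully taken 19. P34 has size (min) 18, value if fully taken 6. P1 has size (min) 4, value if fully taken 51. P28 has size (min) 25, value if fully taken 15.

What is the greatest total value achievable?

Sort by value density: P1 51/4≈12.8, P33 22/15≈1.47, P16 31/22≈1.41, P18 19/18≈1.06, P2 20/26≈0.769, P28 15/25≈0.6, P34 6/18≈0.333.
Take all of P1 (4 min, value 51) → 86 min left.
All 15 min of P33 fit (value 22) → 71 remain.
Take all of P16 (22 min, value 31) → 49 min left.
P18: take in full, 18 min for value 19 → 31 left.
All 26 min of P2 fit (value 20) → 5 remain.
Fill the last 5 min with part of P28: 5/25 of it earns 3.
Total value = 146.

146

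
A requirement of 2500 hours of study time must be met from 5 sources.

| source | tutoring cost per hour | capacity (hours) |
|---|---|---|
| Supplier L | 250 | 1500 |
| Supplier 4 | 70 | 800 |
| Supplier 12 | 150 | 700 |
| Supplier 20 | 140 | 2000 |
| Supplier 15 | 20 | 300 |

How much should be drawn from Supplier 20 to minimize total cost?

1400

Cheapest first:
Take 300 from Supplier 15 at 20 ; need 2200 more.
Take 800 from Supplier 4 at 70 ; need 1400 more.
Supplier 20 (140): take the remaining 1400 ; done.
Supplier 12, Supplier L: unused.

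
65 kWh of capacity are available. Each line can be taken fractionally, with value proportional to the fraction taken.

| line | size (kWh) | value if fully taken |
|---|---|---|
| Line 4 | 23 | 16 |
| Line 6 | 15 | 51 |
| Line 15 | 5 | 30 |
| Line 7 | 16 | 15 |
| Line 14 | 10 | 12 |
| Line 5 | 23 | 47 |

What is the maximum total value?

Sort by value density: Line 15 30/5≈6, Line 6 51/15≈3.4, Line 5 47/23≈2.04, Line 14 12/10≈1.2, Line 7 15/16≈0.938, Line 4 16/23≈0.696.
All 5 kWh of Line 15 fit (value 30) → 60 remain.
Take all of Line 6 (15 kWh, value 51) → 45 kWh left.
All 23 kWh of Line 5 fit (value 47) → 22 remain.
All 10 kWh of Line 14 fit (value 12) → 12 remain.
Fill the last 12 kWh with part of Line 7: 12/16 of it earns 11.25.
Total value = 151.25.

151.25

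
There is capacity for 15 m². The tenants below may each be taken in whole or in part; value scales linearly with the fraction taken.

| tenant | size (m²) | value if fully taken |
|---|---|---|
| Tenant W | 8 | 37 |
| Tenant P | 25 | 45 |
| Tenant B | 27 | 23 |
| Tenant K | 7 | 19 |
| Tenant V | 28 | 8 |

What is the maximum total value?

Rank by value-to-size ratio: Tenant W 37/8≈4.62, Tenant K 19/7≈2.71, Tenant P 45/25≈1.8, Tenant B 23/27≈0.852, Tenant V 8/28≈0.286.
All 8 m² of Tenant W fit (value 37) → 7 remain.
Tenant K: take in full, 7 m² for value 19 → 0 left.
Total value = 56.

56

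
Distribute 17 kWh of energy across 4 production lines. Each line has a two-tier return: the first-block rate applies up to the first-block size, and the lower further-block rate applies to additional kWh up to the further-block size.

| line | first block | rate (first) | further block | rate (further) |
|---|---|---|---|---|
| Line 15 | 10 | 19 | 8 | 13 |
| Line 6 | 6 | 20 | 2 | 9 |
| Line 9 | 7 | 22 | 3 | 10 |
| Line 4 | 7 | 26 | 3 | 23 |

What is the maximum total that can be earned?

405

Rank every tier by rate: Line 4/T1 26 > Line 4/T2 23 > Line 9/T1 22 > Line 6/T1 20 > Line 15/T1 19 > Line 15/T2 13 > Line 9/T2 10 > Line 6/T2 9.
Line 4 T1 at 26: fill all 7 — 10 left.
Fill Line 4 T2 block (3 at 23) — 7 left.
Fill Line 9 T1 block (7 at 22) — 0 left.
Total = 26×7 + 23×3 + 22×7 = 405.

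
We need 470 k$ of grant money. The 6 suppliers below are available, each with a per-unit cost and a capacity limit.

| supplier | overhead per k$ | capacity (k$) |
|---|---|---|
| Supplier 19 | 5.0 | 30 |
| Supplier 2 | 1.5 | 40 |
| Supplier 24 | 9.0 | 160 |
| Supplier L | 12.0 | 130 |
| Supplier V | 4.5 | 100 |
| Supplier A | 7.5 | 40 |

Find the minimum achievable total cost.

3600

Cheapest first:
Supplier 2 at 1.5: take all 40 k$ ; 430 still needed.
Supplier V (4.5): use full 100 ; 330 k$ to go.
Supplier 19 (5.0): use full 30 ; 300 k$ to go.
Supplier A at 7.5: take all 40 k$ ; 260 still needed.
Supplier 24 at 9.0: take all 160 k$ ; 100 still needed.
Supplier L (12.0): take the remaining 100 ; done.
Cost = 40×1.5 + 100×4.5 + 30×5.0 + 40×7.5 + 160×9.0 + 100×12.0 = 3600.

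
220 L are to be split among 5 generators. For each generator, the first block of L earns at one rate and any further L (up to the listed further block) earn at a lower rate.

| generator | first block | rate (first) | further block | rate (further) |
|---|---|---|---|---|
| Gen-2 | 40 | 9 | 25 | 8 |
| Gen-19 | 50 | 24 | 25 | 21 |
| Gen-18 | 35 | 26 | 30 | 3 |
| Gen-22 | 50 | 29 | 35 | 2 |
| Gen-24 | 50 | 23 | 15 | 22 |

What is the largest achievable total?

5460

Order all 10 blocks by rate: Gen-22/tier1 29 > Gen-18/tier1 26 > Gen-19/tier1 24 > Gen-24/tier1 23 > Gen-24/tier2 22 > Gen-19/tier2 21 > Gen-2/tier1 9 > Gen-2/tier2 8 > Gen-18/tier2 3 > Gen-22/tier2 2.
Fill Gen-22 tier1 block (50 at 29) ; 170 left.
Gen-18/tier1 (26): +35 ; 135 left.
Gen-19 tier1 at 24: fill all 50 ; 85 left.
Gen-24 tier1 at 23: fill all 50 ; 35 left.
Fill Gen-24 tier2 block (15 at 22) ; 20 left.
Gen-19/tier2: +20 of 25 at 21; pool empty.
Total = 29×50 + 26×35 + 24×50 + 23×50 + 22×15 + 21×20 = 5460.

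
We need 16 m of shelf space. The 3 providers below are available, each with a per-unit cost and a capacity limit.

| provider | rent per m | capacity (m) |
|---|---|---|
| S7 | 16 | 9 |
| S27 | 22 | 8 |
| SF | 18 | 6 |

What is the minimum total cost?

274

Fill from the cheapest provider first.
S7 at 16: take all 9 m → 7 still needed.
Take 6 from SF at 18 → need 1 more.
Take 1 from S27 at 22 to finish.
Cost = 9×16 + 6×18 + 1×22 = 274.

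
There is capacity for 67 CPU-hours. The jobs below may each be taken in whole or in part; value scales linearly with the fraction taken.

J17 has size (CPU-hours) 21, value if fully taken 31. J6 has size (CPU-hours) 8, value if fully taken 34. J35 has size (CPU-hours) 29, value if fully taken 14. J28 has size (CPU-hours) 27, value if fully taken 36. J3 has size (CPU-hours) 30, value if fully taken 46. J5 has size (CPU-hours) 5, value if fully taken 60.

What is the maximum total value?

175

Best value per unit of size first: J5 60/5≈12, J6 34/8≈4.25, J3 46/30≈1.53, J17 31/21≈1.48, J28 36/27≈1.33, J35 14/29≈0.483.
J5: take in full, 5 CPU-hours for value 60 — 62 left.
All 8 CPU-hours of J6 fit (value 34) — 54 remain.
J3: take in full, 30 CPU-hours for value 46 — 24 left.
J17: take in full, 21 CPU-hours for value 31 — 3 left.
Fill the last 3 CPU-hours with part of J28: 3/27 of it earns 4.
Total value = 175.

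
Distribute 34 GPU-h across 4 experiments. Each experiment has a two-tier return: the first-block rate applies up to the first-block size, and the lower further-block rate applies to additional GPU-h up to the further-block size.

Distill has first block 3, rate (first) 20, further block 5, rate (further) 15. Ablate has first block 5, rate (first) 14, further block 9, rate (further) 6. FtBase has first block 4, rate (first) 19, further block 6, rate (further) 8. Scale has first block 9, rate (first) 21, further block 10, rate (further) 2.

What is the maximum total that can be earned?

530

Order all 8 blocks by rate: Scale/first 21 > Distill/first 20 > FtBase/first 19 > Distill/second 15 > Ablate/first 14 > FtBase/second 8 > Ablate/second 6 > Scale/second 2.
Scale first at 21: fill all 9 ; 25 left.
Distill first at 20: fill all 3 ; 22 left.
FtBase first at 19: fill all 4 ; 18 left.
Fill Distill second block (5 at 15) ; 13 left.
Fill Ablate first block (5 at 14) ; 8 left.
FtBase second at 8: fill all 6 ; 2 left.
Ablate/second: +2 of 9 at 6; pool empty.
Total = 21×9 + 20×3 + 19×4 + 15×5 + 14×5 + 8×6 + 6×2 = 530.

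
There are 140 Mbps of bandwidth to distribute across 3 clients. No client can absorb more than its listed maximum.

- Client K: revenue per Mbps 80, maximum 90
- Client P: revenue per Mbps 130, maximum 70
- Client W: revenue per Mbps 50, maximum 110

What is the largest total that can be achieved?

14700

Highest revenue per Mbps first: Client P 130 > Client K 80 > Client W 50.
Client P: +70 to 70 (cap) ; 70 left.
Only 70 left; Client K takes them to reach 70.
Total = 80×70 + 130×70 = 14700.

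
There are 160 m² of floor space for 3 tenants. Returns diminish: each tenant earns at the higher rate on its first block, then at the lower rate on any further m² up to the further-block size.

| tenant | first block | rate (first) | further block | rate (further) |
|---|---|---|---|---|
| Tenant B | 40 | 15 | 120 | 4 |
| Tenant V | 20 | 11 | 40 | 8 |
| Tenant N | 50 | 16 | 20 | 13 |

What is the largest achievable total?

2120

Treat each block as its own option and order by rate: Tenant N/tier1 16 > Tenant B/tier1 15 > Tenant N/tier2 13 > Tenant V/tier1 11 > Tenant V/tier2 8 > Tenant B/tier2 4.
Tenant N/tier1 (16): +50 ; 110 left.
Fill Tenant B tier1 block (40 at 15) ; 70 left.
Fill Tenant N tier2 block (20 at 13) ; 50 left.
Fill Tenant V tier1 block (20 at 11) ; 30 left.
Tenant V tier2 at 8: only 30 left, fill 30.
Total = 16×50 + 15×40 + 13×20 + 11×20 + 8×30 = 2120.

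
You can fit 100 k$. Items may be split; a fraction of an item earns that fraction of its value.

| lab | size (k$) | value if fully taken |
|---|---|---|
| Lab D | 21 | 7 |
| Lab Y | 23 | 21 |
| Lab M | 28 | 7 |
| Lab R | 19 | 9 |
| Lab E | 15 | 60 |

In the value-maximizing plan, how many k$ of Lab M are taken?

22

Sort by value density: Lab E 60/15≈4, Lab Y 21/23≈0.913, Lab R 9/19≈0.474, Lab D 7/21≈0.333, Lab M 7/28≈0.25.
Take all of Lab E (15 k$, value 60) ; 85 k$ left.
Lab Y: take in full, 23 k$ for value 21 ; 62 left.
Lab R: take in full, 19 k$ for value 9 ; 43 left.
All 21 k$ of Lab D fit (value 7) ; 22 remain.
22 k$ left: a 22/28 share of Lab M gives 7×22/28 = 5.5.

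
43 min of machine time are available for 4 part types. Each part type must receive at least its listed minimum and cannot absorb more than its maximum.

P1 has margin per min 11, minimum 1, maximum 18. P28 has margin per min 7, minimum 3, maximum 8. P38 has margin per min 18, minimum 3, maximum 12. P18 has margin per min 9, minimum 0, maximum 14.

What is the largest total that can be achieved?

Meeting every minimum uses 1+3+3+0 = 7 min, leaving 36.
Order the part types by margin per min: P38 18 > P1 11 > P18 9 > P28 7.
Give P38 9 more to hit its cap of 12 ; 27 left.
P1: +17 to 18 (cap) ; 10 left.
P18 has room for 14 more but only 10 remain, so it gets 10.
Total = 11×18 + 7×3 + 18×12 + 9×10 = 525.

525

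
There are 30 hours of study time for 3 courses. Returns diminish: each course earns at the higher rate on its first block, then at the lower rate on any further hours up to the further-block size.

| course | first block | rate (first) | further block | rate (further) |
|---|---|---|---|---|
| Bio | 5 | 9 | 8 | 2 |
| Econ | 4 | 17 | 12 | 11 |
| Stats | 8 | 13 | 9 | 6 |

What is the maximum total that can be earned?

355

Rank every tier by rate: Econ/tier1 17 > Stats/tier1 13 > Econ/tier2 11 > Bio/tier1 9 > Stats/tier2 6 > Bio/tier2 2.
Econ/tier1 (17): +4 → 26 left.
Fill Stats tier1 block (8 at 13) → 18 left.
Econ tier2 at 11: fill all 12 → 6 left.
Fill Bio tier1 block (5 at 9) → 1 left.
Stats/tier2: +1 of 9 at 6; pool empty.
Total = 17×4 + 13×8 + 11×12 + 9×5 + 6×1 = 355.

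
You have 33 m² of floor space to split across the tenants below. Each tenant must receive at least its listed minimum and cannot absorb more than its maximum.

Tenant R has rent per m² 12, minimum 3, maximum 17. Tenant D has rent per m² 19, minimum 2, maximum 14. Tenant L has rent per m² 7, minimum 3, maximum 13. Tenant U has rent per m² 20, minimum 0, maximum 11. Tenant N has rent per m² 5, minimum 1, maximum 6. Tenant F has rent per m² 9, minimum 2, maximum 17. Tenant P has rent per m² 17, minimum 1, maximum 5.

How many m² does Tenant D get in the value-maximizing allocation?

Meeting every minimum uses 3+2+3+0+1+2+1 = 12 m², leaving 21.
Order the tenants by rent per m²: Tenant U 20 > Tenant D 19 > Tenant P 17 > Tenant R 12 > Tenant F 9 > Tenant L 7 > Tenant N 5.
Tenant U takes 11 more to reach its cap of 11 ; 10 left.
Tenant D has room for 12 more but only 10 remain, so it gets 12.

12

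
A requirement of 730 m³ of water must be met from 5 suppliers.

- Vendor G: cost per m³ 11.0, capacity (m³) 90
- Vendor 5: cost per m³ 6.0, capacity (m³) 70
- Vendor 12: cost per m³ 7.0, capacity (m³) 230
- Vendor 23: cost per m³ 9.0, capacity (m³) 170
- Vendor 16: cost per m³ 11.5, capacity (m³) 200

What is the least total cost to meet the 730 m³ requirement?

6505

Cheapest first:
Vendor 5 at 6.0: take all 70 m³ — 660 still needed.
Take 230 from Vendor 12 at 7.0 — need 430 more.
Take 170 from Vendor 23 at 9.0 — need 260 more.
Take 90 from Vendor G at 11.0 — need 170 more.
Vendor 16 at 11.5: take 170 of its 200 — requirement met.
Cost = 70×6.0 + 230×7.0 + 170×9.0 + 90×11.0 + 170×11.5 = 6505.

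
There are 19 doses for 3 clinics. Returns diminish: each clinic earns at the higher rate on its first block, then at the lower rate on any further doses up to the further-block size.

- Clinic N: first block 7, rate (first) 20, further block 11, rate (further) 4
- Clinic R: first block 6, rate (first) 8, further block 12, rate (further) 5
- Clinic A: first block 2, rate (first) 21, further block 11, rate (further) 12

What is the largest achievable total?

302

Order all 6 blocks by rate: Clinic A/first 21 > Clinic N/first 20 > Clinic A/second 12 > Clinic R/first 8 > Clinic R/second 5 > Clinic N/second 4.
Clinic A/first (21): +2 — 17 left.
Clinic N/first (20): +7 — 10 left.
10 remain; put them into Clinic A second at 12.
Total = 21×2 + 20×7 + 12×10 = 302.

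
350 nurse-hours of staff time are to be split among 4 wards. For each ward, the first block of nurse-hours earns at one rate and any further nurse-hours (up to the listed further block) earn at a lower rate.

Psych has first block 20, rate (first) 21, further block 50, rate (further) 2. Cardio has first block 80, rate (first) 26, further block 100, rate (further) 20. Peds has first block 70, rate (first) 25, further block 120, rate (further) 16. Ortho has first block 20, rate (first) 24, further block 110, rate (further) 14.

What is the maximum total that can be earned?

Treat each block as its own option and order by rate: Cardio/first 26 > Peds/first 25 > Ortho/first 24 > Psych/first 21 > Cardio/second 20 > Peds/second 16 > Ortho/second 14 > Psych/second 2.
Fill Cardio first block (80 at 26) — 270 left.
Peds/first (25): +70 — 200 left.
Fill Ortho first block (20 at 24) — 180 left.
Psych first at 21: fill all 20 — 160 left.
Fill Cardio second block (100 at 20) — 60 left.
Peds second at 16: only 60 left, fill 60.
Total = 26×80 + 25×70 + 24×20 + 21×20 + 20×100 + 16×60 = 7690.

7690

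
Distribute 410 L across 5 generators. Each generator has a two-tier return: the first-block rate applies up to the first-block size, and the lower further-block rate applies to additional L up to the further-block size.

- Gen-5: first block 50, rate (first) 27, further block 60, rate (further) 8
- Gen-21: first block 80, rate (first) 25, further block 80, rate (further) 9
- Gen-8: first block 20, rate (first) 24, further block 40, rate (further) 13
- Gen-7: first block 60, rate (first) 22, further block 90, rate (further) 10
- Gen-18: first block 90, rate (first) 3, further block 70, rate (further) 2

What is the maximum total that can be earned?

7200

Rank every tier by rate: Gen-5/T1 27 > Gen-21/T1 25 > Gen-8/T1 24 > Gen-7/T1 22 > Gen-8/T2 13 > Gen-7/T2 10 > Gen-21/T2 9 > Gen-5/T2 8 > Gen-18/T1 3 > Gen-18/T2 2.
Fill Gen-5 T1 block (50 at 27) ; 360 left.
Gen-21/T1 (25): +80 ; 280 left.
Fill Gen-8 T1 block (20 at 24) ; 260 left.
Fill Gen-7 T1 block (60 at 22) ; 200 left.
Gen-8 T2 at 13: fill all 40 ; 160 left.
Gen-7 T2 at 10: fill all 90 ; 70 left.
Gen-21/T2: +70 of 80 at 9; pool empty.
Total = 27×50 + 25×80 + 24×20 + 22×60 + 13×40 + 10×90 + 9×70 = 7200.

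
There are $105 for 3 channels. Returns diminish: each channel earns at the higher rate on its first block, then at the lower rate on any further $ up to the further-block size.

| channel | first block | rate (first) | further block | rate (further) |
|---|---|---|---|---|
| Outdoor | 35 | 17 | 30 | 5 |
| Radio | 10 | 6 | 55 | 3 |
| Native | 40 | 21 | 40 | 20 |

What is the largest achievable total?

Treat each block as its own option and order by rate: Native/first 21 > Native/second 20 > Outdoor/first 17 > Radio/first 6 > Outdoor/second 5 > Radio/second 3.
Fill Native first block (40 at 21) → 65 left.
Fill Native second block (40 at 20) → 25 left.
Outdoor/first: +25 of 35 at 17; pool empty.
Total = 21×40 + 20×40 + 17×25 = 2065.

2065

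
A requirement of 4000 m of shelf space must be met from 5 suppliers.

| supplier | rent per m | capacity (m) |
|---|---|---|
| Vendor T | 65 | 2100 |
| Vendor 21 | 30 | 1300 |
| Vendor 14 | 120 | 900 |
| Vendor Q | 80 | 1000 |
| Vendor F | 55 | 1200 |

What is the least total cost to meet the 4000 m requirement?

Cheapest first:
Take 1300 from Vendor 21 at 30 → need 2700 more.
Vendor F at 55: take all 1200 m → 1500 still needed.
Take 1500 from Vendor T at 65 to finish.
Vendor Q, Vendor 14: unused.
Cost = 1300×30 + 1200×55 + 1500×65 = 202500.

202500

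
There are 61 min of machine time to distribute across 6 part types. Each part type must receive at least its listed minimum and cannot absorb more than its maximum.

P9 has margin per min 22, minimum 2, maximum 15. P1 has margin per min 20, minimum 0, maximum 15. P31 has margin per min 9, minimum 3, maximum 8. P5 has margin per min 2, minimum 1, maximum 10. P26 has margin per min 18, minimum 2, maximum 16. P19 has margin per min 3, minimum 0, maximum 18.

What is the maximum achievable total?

1010

Meeting every minimum uses 2+0+3+1+2+0 = 8 min, leaving 53.
Rank by margin per min: P9 22 > P1 20 > P26 18 > P31 9 > P19 3 > P5 2.
Give P9 13 more to hit its cap of 15 — 40 left.
P1 takes 15 more to reach its cap of 15 — 25 left.
P26 takes 14 more to reach its cap of 16 — 11 left.
Give P31 5 more to hit its cap of 8 — 6 left.
Only 6 left; P19 takes them to reach 6.
Total = 22×15 + 20×15 + 9×8 + 2×1 + 18×16 + 3×6 = 1010.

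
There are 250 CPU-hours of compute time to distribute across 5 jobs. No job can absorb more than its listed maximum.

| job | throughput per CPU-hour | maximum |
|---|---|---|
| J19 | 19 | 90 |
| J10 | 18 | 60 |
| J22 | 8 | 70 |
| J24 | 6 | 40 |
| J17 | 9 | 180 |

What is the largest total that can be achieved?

Order the jobs by throughput per CPU-hour: J19 19 > J10 18 > J17 9 > J22 8 > J24 6.
J19: +90 to 90 (cap) → 160 left.
J10 takes 60 to reach its cap of 60 → 100 left.
Only 100 left; J17 takes them to reach 100.
Total = 19×90 + 18×60 + 9×100 = 3690.

3690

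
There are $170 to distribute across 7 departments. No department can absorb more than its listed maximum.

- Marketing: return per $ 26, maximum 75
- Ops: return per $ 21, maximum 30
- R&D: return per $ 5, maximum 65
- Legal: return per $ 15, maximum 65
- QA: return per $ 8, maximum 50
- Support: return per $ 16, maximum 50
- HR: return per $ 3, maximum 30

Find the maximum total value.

Order the departments by return per $: Marketing 26 > Ops 21 > Support 16 > Legal 15 > QA 8 > R&D 5 > HR 3.
Give Marketing 75 to hit its cap of 75 → 95 left.
Ops takes 30 to reach its cap of 30 → 65 left.
Support takes 50 to reach its cap of 50 → 15 left.
Only 15 left; Legal takes them to reach 15.
Total = 26×75 + 21×30 + 15×15 + 16×50 = 3605.

3605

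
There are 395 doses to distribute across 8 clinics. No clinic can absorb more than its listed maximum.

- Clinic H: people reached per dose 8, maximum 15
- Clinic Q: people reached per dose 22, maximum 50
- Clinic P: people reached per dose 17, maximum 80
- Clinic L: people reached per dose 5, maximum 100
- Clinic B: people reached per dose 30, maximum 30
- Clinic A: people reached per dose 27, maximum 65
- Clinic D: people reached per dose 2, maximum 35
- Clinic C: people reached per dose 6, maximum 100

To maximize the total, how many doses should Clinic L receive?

55

Order the clinics by people reached per dose: Clinic B 30 > Clinic A 27 > Clinic Q 22 > Clinic P 17 > Clinic H 8 > Clinic C 6 > Clinic L 5 > Clinic D 2.
Clinic B takes 30 to reach its cap of 30 — 365 left.
Clinic A: +65 to 65 (cap) — 300 left.
Clinic Q takes 50 to reach its cap of 50 — 250 left.
Clinic P takes 80 to reach its cap of 80 — 170 left.
Give Clinic H 15 to hit its cap of 15 — 155 left.
Give Clinic C 100 to hit its cap of 100 — 55 left.
Clinic L: +55 (room for 100) → 55. Pool exhausted.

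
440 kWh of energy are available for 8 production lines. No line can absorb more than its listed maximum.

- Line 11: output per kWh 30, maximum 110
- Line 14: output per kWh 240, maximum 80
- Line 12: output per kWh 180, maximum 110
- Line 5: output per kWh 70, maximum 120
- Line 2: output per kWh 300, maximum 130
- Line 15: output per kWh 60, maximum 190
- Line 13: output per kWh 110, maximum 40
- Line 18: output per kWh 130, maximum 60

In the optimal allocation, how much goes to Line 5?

20

Highest output per kWh first: Line 2 300 > Line 14 240 > Line 12 180 > Line 18 130 > Line 13 110 > Line 5 70 > Line 15 60 > Line 11 30.
Line 2: +130 to 130 (cap) — 310 left.
Give Line 14 80 to hit its cap of 80 — 230 left.
Line 12 takes 110 to reach its cap of 110 — 120 left.
Line 18: +60 to 60 (cap) — 60 left.
Line 13: +40 to 40 (cap) — 20 left.
Line 5 has room for 120 but only 20 remain, so it gets 20.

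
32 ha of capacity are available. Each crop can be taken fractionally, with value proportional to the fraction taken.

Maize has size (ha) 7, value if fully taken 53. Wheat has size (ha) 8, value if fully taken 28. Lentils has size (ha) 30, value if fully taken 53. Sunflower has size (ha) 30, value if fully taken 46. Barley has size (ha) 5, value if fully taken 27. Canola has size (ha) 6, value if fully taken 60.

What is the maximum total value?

Sort by value density: Canola 60/6≈10, Maize 53/7≈7.57, Barley 27/5≈5.4, Wheat 28/8≈3.5, Lentils 53/30≈1.77, Sunflower 46/30≈1.53.
Canola: take in full, 6 ha for value 60 ; 26 left.
All 7 ha of Maize fit (value 53) ; 19 remain.
Take all of Barley (5 ha, value 27) ; 14 ha left.
All 8 ha of Wheat fit (value 28) ; 6 remain.
Only 6 ha remain; take 6/30 of Lentils for value 53×6/30 = 10.6.
Total value = 178.6.

178.6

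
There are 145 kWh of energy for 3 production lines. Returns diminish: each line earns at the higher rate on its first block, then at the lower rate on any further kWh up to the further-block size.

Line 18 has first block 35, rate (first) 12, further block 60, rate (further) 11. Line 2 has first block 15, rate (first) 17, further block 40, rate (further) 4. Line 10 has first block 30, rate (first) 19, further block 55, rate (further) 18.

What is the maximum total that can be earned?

2345

Rank every tier by rate: Line 10/first 19 > Line 10/second 18 > Line 2/first 17 > Line 18/first 12 > Line 18/second 11 > Line 2/second 4.
Line 10 first at 19: fill all 30 ; 115 left.
Line 10/second (18): +55 ; 60 left.
Fill Line 2 first block (15 at 17) ; 45 left.
Fill Line 18 first block (35 at 12) ; 10 left.
Line 18/second: +10 of 60 at 11; pool empty.
Total = 19×30 + 18×55 + 17×15 + 12×35 + 11×10 = 2345.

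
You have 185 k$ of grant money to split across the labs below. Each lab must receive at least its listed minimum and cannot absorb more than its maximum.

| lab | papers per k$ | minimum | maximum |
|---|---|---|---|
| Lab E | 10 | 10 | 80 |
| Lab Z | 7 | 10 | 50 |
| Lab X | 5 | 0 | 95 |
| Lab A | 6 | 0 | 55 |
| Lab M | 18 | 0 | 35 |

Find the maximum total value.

1900

Meeting every minimum uses 10+10+0+0+0 = 20 k$, leaving 165.
Highest papers per k$ first: Lab M 18 > Lab E 10 > Lab Z 7 > Lab A 6 > Lab X 5.
Give Lab M 35 more to hit its cap of 35 — 130 left.
Give Lab E 70 more to hit its cap of 80 — 60 left.
Lab Z takes 40 more to reach its cap of 50 — 20 left.
Lab A: +20 (room for 55) → 20. Pool exhausted.
Total = 10×80 + 7×50 + 6×20 + 18×35 = 1900.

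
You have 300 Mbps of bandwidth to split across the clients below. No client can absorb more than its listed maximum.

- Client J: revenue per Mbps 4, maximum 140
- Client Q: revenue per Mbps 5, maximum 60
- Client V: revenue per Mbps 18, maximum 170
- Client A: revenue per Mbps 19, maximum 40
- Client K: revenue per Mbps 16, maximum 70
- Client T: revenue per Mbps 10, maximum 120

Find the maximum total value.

Order the clients by revenue per Mbps: Client A 19 > Client V 18 > Client K 16 > Client T 10 > Client Q 5 > Client J 4.
Client A: +40 to 40 (cap) — 260 left.
Client V: +170 to 170 (cap) — 90 left.
Client K takes 70 to reach its cap of 70 — 20 left.
Only 20 left; Client T takes them to reach 20.
Total = 18×170 + 19×40 + 16×70 + 10×20 = 5140.

5140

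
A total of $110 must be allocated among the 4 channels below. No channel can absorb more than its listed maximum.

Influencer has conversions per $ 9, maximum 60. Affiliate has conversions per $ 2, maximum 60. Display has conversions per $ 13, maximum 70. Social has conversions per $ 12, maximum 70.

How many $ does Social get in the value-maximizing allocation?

Rank by conversions per $: Display 13 > Social 12 > Influencer 9 > Affiliate 2.
Give Display 70 to hit its cap of 70 — 40 left.
Social: +40 (room for 70) → 40. Pool exhausted.

40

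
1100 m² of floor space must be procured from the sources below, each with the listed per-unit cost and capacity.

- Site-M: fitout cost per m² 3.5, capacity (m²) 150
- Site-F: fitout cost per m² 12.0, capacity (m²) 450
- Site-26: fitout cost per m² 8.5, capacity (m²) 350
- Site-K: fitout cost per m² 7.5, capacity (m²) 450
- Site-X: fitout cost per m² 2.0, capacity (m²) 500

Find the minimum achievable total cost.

Cheapest first:
Site-X at 2.0: take all 500 m² — 600 still needed.
Site-M at 3.5: take all 150 m² — 450 still needed.
Site-K (7.5): use full 450 — 0 m² to go.
Site-26, Site-F: unused.
Cost = 500×2.0 + 150×3.5 + 450×7.5 = 4900.

4900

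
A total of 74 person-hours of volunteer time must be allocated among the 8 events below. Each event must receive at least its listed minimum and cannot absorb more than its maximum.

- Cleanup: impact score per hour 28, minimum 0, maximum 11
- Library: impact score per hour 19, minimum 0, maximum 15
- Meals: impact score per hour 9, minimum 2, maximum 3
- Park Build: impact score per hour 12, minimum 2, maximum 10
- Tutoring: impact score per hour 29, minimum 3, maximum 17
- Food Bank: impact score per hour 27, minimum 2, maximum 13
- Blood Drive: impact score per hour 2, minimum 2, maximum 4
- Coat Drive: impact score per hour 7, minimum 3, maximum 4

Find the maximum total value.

1609

Meeting every minimum uses 0+0+2+2+3+2+2+3 = 14 person-hours, leaving 60.
Order the events by impact score per hour: Tutoring 29 > Cleanup 28 > Food Bank 27 > Library 19 > Park Build 12 > Meals 9 > Coat Drive 7 > Blood Drive 2.
Tutoring takes 14 more to reach its cap of 17 → 46 left.
Cleanup takes 11 more to reach its cap of 11 → 35 left.
Give Food Bank 11 more to hit its cap of 13 → 24 left.
Library takes 15 more to reach its cap of 15 → 9 left.
Give Park Build 8 more to hit its cap of 10 → 1 left.
Give Meals 1 more to hit its cap of 3 → 0 left.
Total = 28×11 + 19×15 + 9×3 + 12×10 + 29×17 + 27×13 + 2×2 + 7×3 = 1609.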